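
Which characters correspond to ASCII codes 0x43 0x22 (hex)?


Codes (hex): 0x43 0x22
Per-code ASCII lookup:
  0x43 = 67  (range 65-90: uppercase, 67 - 65 = 2) → 'C'
  0x22 = 34  (special character) → '"'
= 'C"'


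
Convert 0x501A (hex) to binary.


Each hex digit → 4 binary bits:
  5 = 0101
  0 = 0000
  1 = 0001
  A = 1010
Concatenate: 0101 0000 0001 1010
= 0101000000011010


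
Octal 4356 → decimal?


Positional values:
Position 0: 6 × 8^0 = 6
Position 1: 5 × 8^1 = 40
Position 2: 3 × 8^2 = 192
Position 3: 4 × 8^3 = 2048
Sum = 6 + 40 + 192 + 2048
= 2286


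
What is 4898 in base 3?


Divide by 3 repeatedly:
4898 ÷ 3 = 1632 remainder 2
1632 ÷ 3 = 544 remainder 0
544 ÷ 3 = 181 remainder 1
181 ÷ 3 = 60 remainder 1
60 ÷ 3 = 20 remainder 0
20 ÷ 3 = 6 remainder 2
6 ÷ 3 = 2 remainder 0
2 ÷ 3 = 0 remainder 2
Reading remainders bottom-up:
= 20201102


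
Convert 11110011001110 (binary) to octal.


Group into 3-bit groups: 011110011001110
  011 = 3
  110 = 6
  011 = 3
  001 = 1
  110 = 6
= 0o36316


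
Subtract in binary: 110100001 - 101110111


Align and subtract column by column (LSB to MSB, borrowing when needed):
  110100001
- 101110111
  ---------
  col 0: (1 - 0 borrow-in) - 1 → 1 - 1 = 0, borrow out 0
  col 1: (0 - 0 borrow-in) - 1 → borrow from next column: (0+2) - 1 = 1, borrow out 1
  col 2: (0 - 1 borrow-in) - 1 → borrow from next column: (-1+2) - 1 = 0, borrow out 1
  col 3: (0 - 1 borrow-in) - 0 → borrow from next column: (-1+2) - 0 = 1, borrow out 1
  col 4: (0 - 1 borrow-in) - 1 → borrow from next column: (-1+2) - 1 = 0, borrow out 1
  col 5: (1 - 1 borrow-in) - 1 → borrow from next column: (0+2) - 1 = 1, borrow out 1
  col 6: (0 - 1 borrow-in) - 1 → borrow from next column: (-1+2) - 1 = 0, borrow out 1
  col 7: (1 - 1 borrow-in) - 0 → 0 - 0 = 0, borrow out 0
  col 8: (1 - 0 borrow-in) - 1 → 1 - 1 = 0, borrow out 0
Reading bits MSB→LSB: 000101010
Strip leading zeros: 101010
= 101010


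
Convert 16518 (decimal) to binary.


Divide by 2 repeatedly:
16518 ÷ 2 = 8259 remainder 0
8259 ÷ 2 = 4129 remainder 1
4129 ÷ 2 = 2064 remainder 1
2064 ÷ 2 = 1032 remainder 0
1032 ÷ 2 = 516 remainder 0
516 ÷ 2 = 258 remainder 0
258 ÷ 2 = 129 remainder 0
129 ÷ 2 = 64 remainder 1
64 ÷ 2 = 32 remainder 0
32 ÷ 2 = 16 remainder 0
16 ÷ 2 = 8 remainder 0
8 ÷ 2 = 4 remainder 0
4 ÷ 2 = 2 remainder 0
2 ÷ 2 = 1 remainder 0
1 ÷ 2 = 0 remainder 1
Reading remainders bottom-up:
= 100000010000110


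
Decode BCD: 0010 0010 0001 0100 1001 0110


Each 4-bit group → digit:
  0010 → 2
  0010 → 2
  0001 → 1
  0100 → 4
  1001 → 9
  0110 → 6
= 221496


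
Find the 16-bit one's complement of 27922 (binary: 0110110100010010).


Original: 0110110100010010
Invert all bits:
  bit 0: 0 → 1
  bit 1: 1 → 0
  bit 2: 1 → 0
  bit 3: 0 → 1
  bit 4: 1 → 0
  bit 5: 1 → 0
  bit 6: 0 → 1
  bit 7: 1 → 0
  bit 8: 0 → 1
  bit 9: 0 → 1
  bit 10: 0 → 1
  bit 11: 1 → 0
  bit 12: 0 → 1
  bit 13: 0 → 1
  bit 14: 1 → 0
  bit 15: 0 → 1
= 1001001011101101


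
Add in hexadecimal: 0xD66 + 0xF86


Align and add column by column (LSB to MSB, each column mod 16 with carry):
  0D66
+ 0F86
  ----
  col 0: 6(6) + 6(6) + 0 (carry in) = 12 → C(12), carry out 0
  col 1: 6(6) + 8(8) + 0 (carry in) = 14 → E(14), carry out 0
  col 2: D(13) + F(15) + 0 (carry in) = 28 → C(12), carry out 1
  col 3: 0(0) + 0(0) + 1 (carry in) = 1 → 1(1), carry out 0
Reading digits MSB→LSB: 1CEC
Strip leading zeros: 1CEC
= 0x1CEC


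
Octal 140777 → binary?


Each octal digit → 3 binary bits:
  1 = 001
  4 = 100
  0 = 000
  7 = 111
  7 = 111
  7 = 111
Concatenate: 001 100 000 111 111 111
= 001100000111111111


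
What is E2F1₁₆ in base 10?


Positional values:
Position 0: 1 × 16^0 = 1 × 1 = 1
Position 1: F × 16^1 = 15 × 16 = 240
Position 2: 2 × 16^2 = 2 × 256 = 512
Position 3: E × 16^3 = 14 × 4096 = 57344
Sum = 1 + 240 + 512 + 57344
= 58097


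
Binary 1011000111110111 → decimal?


Positional values:
Bit 0: 1 × 2^0 = 1
Bit 1: 1 × 2^1 = 2
Bit 2: 1 × 2^2 = 4
Bit 4: 1 × 2^4 = 16
Bit 5: 1 × 2^5 = 32
Bit 6: 1 × 2^6 = 64
Bit 7: 1 × 2^7 = 128
Bit 8: 1 × 2^8 = 256
Bit 12: 1 × 2^12 = 4096
Bit 13: 1 × 2^13 = 8192
Bit 15: 1 × 2^15 = 32768
Sum = 1 + 2 + 4 + 16 + 32 + 64 + 128 + 256 + 4096 + 8192 + 32768
= 45559


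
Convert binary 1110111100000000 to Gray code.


Binary: 1110111100000000
Gray code: G = B XOR (B >> 1)
B >> 1 = 0111011110000000
1110111100000000 XOR 0111011110000000:
  1 XOR 0 = 1
  1 XOR 1 = 0
  1 XOR 1 = 0
  0 XOR 1 = 1
  1 XOR 0 = 1
  1 XOR 1 = 0
  1 XOR 1 = 0
  1 XOR 1 = 0
  0 XOR 1 = 1
  0 XOR 0 = 0
  0 XOR 0 = 0
  0 XOR 0 = 0
  0 XOR 0 = 0
  0 XOR 0 = 0
  0 XOR 0 = 0
  0 XOR 0 = 0
= 1001100010000000


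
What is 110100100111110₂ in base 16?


Group into 4-bit nibbles: 0110100100111110
  0110 = 6
  1001 = 9
  0011 = 3
  1110 = E
= 0x693E


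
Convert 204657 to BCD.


Each digit → 4-bit binary:
  2 → 0010
  0 → 0000
  4 → 0100
  6 → 0110
  5 → 0101
  7 → 0111
= 0010 0000 0100 0110 0101 0111


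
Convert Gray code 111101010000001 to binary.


Gray code: 111101010000001
MSB stays the same: 1
Each subsequent bit = prev_binary XOR current_gray:
  B[1] = 1 XOR 1 = 0
  B[2] = 0 XOR 1 = 1
  B[3] = 1 XOR 1 = 0
  B[4] = 0 XOR 0 = 0
  B[5] = 0 XOR 1 = 1
  B[6] = 1 XOR 0 = 1
  B[7] = 1 XOR 1 = 0
  B[8] = 0 XOR 0 = 0
  B[9] = 0 XOR 0 = 0
  B[10] = 0 XOR 0 = 0
  B[11] = 0 XOR 0 = 0
  B[12] = 0 XOR 0 = 0
  B[13] = 0 XOR 0 = 0
  B[14] = 0 XOR 1 = 1
= 101001100000001 (21249 decimal)


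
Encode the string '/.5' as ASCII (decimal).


String: '/.5'  (3 characters)
Per-character ASCII lookup:
  '/': special character: '/' = 47
  '.': special character: '.' = 46
  '5': digits start at 48: '5' = 48 + 5 = 53
= 47 46 53


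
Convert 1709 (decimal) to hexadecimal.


Divide by 16 repeatedly:
1709 ÷ 16 = 106 remainder 13 (D)
106 ÷ 16 = 6 remainder 10 (A)
6 ÷ 16 = 0 remainder 6 (6)
Reading remainders bottom-up:
= 0x6AD


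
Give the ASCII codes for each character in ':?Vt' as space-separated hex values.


String: ':?Vt'  (4 characters)
Per-character ASCII lookup:
  ':': special character: ':' = 58 → 0x3A
  '?': special character: '?' = 63 → 0x3F
  'V': uppercase starts at 65: 'V' = 65 + 21 = 86 → 0x56
  't': lowercase starts at 97: 't' = 97 + 19 = 116 → 0x74
= 0x3A 0x3F 0x56 0x74


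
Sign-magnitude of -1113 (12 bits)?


Sign bit: 1 (negative)
Magnitude: 1113 = 10001011001
= 110001011001


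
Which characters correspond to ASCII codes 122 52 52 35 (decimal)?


Codes (decimal): 122 52 52 35
Per-code ASCII lookup:
  122  (range 97-122: lowercase, 122 - 97 = 25) → 'z'
  52  (range 48-57: digits, 52 - 48 = 4) → '4'
  52  (range 48-57: digits, 52 - 48 = 4) → '4'
  35  (special character) → '#'
= 'z44#'


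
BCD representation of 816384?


Each digit → 4-bit binary:
  8 → 1000
  1 → 0001
  6 → 0110
  3 → 0011
  8 → 1000
  4 → 0100
= 1000 0001 0110 0011 1000 0100


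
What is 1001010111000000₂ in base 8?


Group into 3-bit groups: 001001010111000000
  001 = 1
  001 = 1
  010 = 2
  111 = 7
  000 = 0
  000 = 0
= 0o112700


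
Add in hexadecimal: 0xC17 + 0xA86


Align and add column by column (LSB to MSB, each column mod 16 with carry):
  0C17
+ 0A86
  ----
  col 0: 7(7) + 6(6) + 0 (carry in) = 13 → D(13), carry out 0
  col 1: 1(1) + 8(8) + 0 (carry in) = 9 → 9(9), carry out 0
  col 2: C(12) + A(10) + 0 (carry in) = 22 → 6(6), carry out 1
  col 3: 0(0) + 0(0) + 1 (carry in) = 1 → 1(1), carry out 0
Reading digits MSB→LSB: 169D
Strip leading zeros: 169D
= 0x169D


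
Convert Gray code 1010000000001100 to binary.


Gray code: 1010000000001100
MSB stays the same: 1
Each subsequent bit = prev_binary XOR current_gray:
  B[1] = 1 XOR 0 = 1
  B[2] = 1 XOR 1 = 0
  B[3] = 0 XOR 0 = 0
  B[4] = 0 XOR 0 = 0
  B[5] = 0 XOR 0 = 0
  B[6] = 0 XOR 0 = 0
  B[7] = 0 XOR 0 = 0
  B[8] = 0 XOR 0 = 0
  B[9] = 0 XOR 0 = 0
  B[10] = 0 XOR 0 = 0
  B[11] = 0 XOR 0 = 0
  B[12] = 0 XOR 1 = 1
  B[13] = 1 XOR 1 = 0
  B[14] = 0 XOR 0 = 0
  B[15] = 0 XOR 0 = 0
= 1100000000001000 (49160 decimal)


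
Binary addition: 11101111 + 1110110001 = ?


Align and add column by column (LSB to MSB, carry propagating):
  00011101111
+ 01110110001
  -----------
  col 0: 1 + 1 + 0 (carry in) = 2 → bit 0, carry out 1
  col 1: 1 + 0 + 1 (carry in) = 2 → bit 0, carry out 1
  col 2: 1 + 0 + 1 (carry in) = 2 → bit 0, carry out 1
  col 3: 1 + 0 + 1 (carry in) = 2 → bit 0, carry out 1
  col 4: 0 + 1 + 1 (carry in) = 2 → bit 0, carry out 1
  col 5: 1 + 1 + 1 (carry in) = 3 → bit 1, carry out 1
  col 6: 1 + 0 + 1 (carry in) = 2 → bit 0, carry out 1
  col 7: 1 + 1 + 1 (carry in) = 3 → bit 1, carry out 1
  col 8: 0 + 1 + 1 (carry in) = 2 → bit 0, carry out 1
  col 9: 0 + 1 + 1 (carry in) = 2 → bit 0, carry out 1
  col 10: 0 + 0 + 1 (carry in) = 1 → bit 1, carry out 0
Reading bits MSB→LSB: 10010100000
Strip leading zeros: 10010100000
= 10010100000


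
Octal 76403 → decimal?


Positional values:
Position 0: 3 × 8^0 = 3
Position 1: 0 × 8^1 = 0
Position 2: 4 × 8^2 = 256
Position 3: 6 × 8^3 = 3072
Position 4: 7 × 8^4 = 28672
Sum = 3 + 0 + 256 + 3072 + 28672
= 32003


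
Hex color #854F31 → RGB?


Hex: #854F31
R = 85₁₆ = 133
G = 4F₁₆ = 79
B = 31₁₆ = 49
= RGB(133, 79, 49)


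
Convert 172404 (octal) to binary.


Each octal digit → 3 binary bits:
  1 = 001
  7 = 111
  2 = 010
  4 = 100
  0 = 000
  4 = 100
Concatenate: 001 111 010 100 000 100
= 001111010100000100


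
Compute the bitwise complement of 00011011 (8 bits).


Original: 00011011
Invert all bits:
  bit 0: 0 → 1
  bit 1: 0 → 1
  bit 2: 0 → 1
  bit 3: 1 → 0
  bit 4: 1 → 0
  bit 5: 0 → 1
  bit 6: 1 → 0
  bit 7: 1 → 0
= 11100100


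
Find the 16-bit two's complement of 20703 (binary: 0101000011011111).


Original: 0101000011011111
Step 1 - Invert all bits: 1010111100100000
Step 2 - Add 1: 1010111100100000 + 1
= 1010111100100001 (represents -20703)


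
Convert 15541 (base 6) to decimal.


Positional values (base 6):
  1 × 6^0 = 1 × 1 = 1
  4 × 6^1 = 4 × 6 = 24
  5 × 6^2 = 5 × 36 = 180
  5 × 6^3 = 5 × 216 = 1080
  1 × 6^4 = 1 × 1296 = 1296
Sum = 1 + 24 + 180 + 1080 + 1296
= 2581


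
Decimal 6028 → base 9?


Divide by 9 repeatedly:
6028 ÷ 9 = 669 remainder 7
669 ÷ 9 = 74 remainder 3
74 ÷ 9 = 8 remainder 2
8 ÷ 9 = 0 remainder 8
Reading remainders bottom-up:
= 8237


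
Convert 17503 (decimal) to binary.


Divide by 2 repeatedly:
17503 ÷ 2 = 8751 remainder 1
8751 ÷ 2 = 4375 remainder 1
4375 ÷ 2 = 2187 remainder 1
2187 ÷ 2 = 1093 remainder 1
1093 ÷ 2 = 546 remainder 1
546 ÷ 2 = 273 remainder 0
273 ÷ 2 = 136 remainder 1
136 ÷ 2 = 68 remainder 0
68 ÷ 2 = 34 remainder 0
34 ÷ 2 = 17 remainder 0
17 ÷ 2 = 8 remainder 1
8 ÷ 2 = 4 remainder 0
4 ÷ 2 = 2 remainder 0
2 ÷ 2 = 1 remainder 0
1 ÷ 2 = 0 remainder 1
Reading remainders bottom-up:
= 100010001011111


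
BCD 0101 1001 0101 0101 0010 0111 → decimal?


Each 4-bit group → digit:
  0101 → 5
  1001 → 9
  0101 → 5
  0101 → 5
  0010 → 2
  0111 → 7
= 595527


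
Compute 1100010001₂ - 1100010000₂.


Align and subtract column by column (LSB to MSB, borrowing when needed):
  1100010001
- 1100010000
  ----------
  col 0: (1 - 0 borrow-in) - 0 → 1 - 0 = 1, borrow out 0
  col 1: (0 - 0 borrow-in) - 0 → 0 - 0 = 0, borrow out 0
  col 2: (0 - 0 borrow-in) - 0 → 0 - 0 = 0, borrow out 0
  col 3: (0 - 0 borrow-in) - 0 → 0 - 0 = 0, borrow out 0
  col 4: (1 - 0 borrow-in) - 1 → 1 - 1 = 0, borrow out 0
  col 5: (0 - 0 borrow-in) - 0 → 0 - 0 = 0, borrow out 0
  col 6: (0 - 0 borrow-in) - 0 → 0 - 0 = 0, borrow out 0
  col 7: (0 - 0 borrow-in) - 0 → 0 - 0 = 0, borrow out 0
  col 8: (1 - 0 borrow-in) - 1 → 1 - 1 = 0, borrow out 0
  col 9: (1 - 0 borrow-in) - 1 → 1 - 1 = 0, borrow out 0
Reading bits MSB→LSB: 0000000001
Strip leading zeros: 1
= 1


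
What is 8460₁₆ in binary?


Each hex digit → 4 binary bits:
  8 = 1000
  4 = 0100
  6 = 0110
  0 = 0000
Concatenate: 1000 0100 0110 0000
= 1000010001100000


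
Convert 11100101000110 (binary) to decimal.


Positional values:
Bit 1: 1 × 2^1 = 2
Bit 2: 1 × 2^2 = 4
Bit 6: 1 × 2^6 = 64
Bit 8: 1 × 2^8 = 256
Bit 11: 1 × 2^11 = 2048
Bit 12: 1 × 2^12 = 4096
Bit 13: 1 × 2^13 = 8192
Sum = 2 + 4 + 64 + 256 + 2048 + 4096 + 8192
= 14662


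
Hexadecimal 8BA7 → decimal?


Positional values:
Position 0: 7 × 16^0 = 7 × 1 = 7
Position 1: A × 16^1 = 10 × 16 = 160
Position 2: B × 16^2 = 11 × 256 = 2816
Position 3: 8 × 16^3 = 8 × 4096 = 32768
Sum = 7 + 160 + 2816 + 32768
= 35751


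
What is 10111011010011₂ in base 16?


Group into 4-bit nibbles: 0010111011010011
  0010 = 2
  1110 = E
  1101 = D
  0011 = 3
= 0x2ED3


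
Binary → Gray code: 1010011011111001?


Binary: 1010011011111001
Gray code: G = B XOR (B >> 1)
B >> 1 = 0101001101111100
1010011011111001 XOR 0101001101111100:
  1 XOR 0 = 1
  0 XOR 1 = 1
  1 XOR 0 = 1
  0 XOR 1 = 1
  0 XOR 0 = 0
  1 XOR 0 = 1
  1 XOR 1 = 0
  0 XOR 1 = 1
  1 XOR 0 = 1
  1 XOR 1 = 0
  1 XOR 1 = 0
  1 XOR 1 = 0
  1 XOR 1 = 0
  0 XOR 1 = 1
  0 XOR 0 = 0
  1 XOR 0 = 1
= 1111010110000101


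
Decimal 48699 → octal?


Divide by 8 repeatedly:
48699 ÷ 8 = 6087 remainder 3
6087 ÷ 8 = 760 remainder 7
760 ÷ 8 = 95 remainder 0
95 ÷ 8 = 11 remainder 7
11 ÷ 8 = 1 remainder 3
1 ÷ 8 = 0 remainder 1
Reading remainders bottom-up:
= 0o137073


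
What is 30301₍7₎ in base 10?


Positional values (base 7):
  1 × 7^0 = 1 × 1 = 1
  0 × 7^1 = 0 × 7 = 0
  3 × 7^2 = 3 × 49 = 147
  0 × 7^3 = 0 × 343 = 0
  3 × 7^4 = 3 × 2401 = 7203
Sum = 1 + 0 + 147 + 0 + 7203
= 7351


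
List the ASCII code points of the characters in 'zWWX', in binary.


String: 'zWWX'  (4 characters)
Per-character ASCII lookup:
  'z': lowercase starts at 97: 'z' = 97 + 25 = 122 → 1111010
  'W': uppercase starts at 65: 'W' = 65 + 22 = 87 → 1010111
  'W': uppercase starts at 65: 'W' = 65 + 22 = 87 → 1010111
  'X': uppercase starts at 65: 'X' = 65 + 23 = 88 → 1011000
= 1111010 1010111 1010111 1011000


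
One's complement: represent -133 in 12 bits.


Original: 000010000101
Invert all bits:
  bit 0: 0 → 1
  bit 1: 0 → 1
  bit 2: 0 → 1
  bit 3: 0 → 1
  bit 4: 1 → 0
  bit 5: 0 → 1
  bit 6: 0 → 1
  bit 7: 0 → 1
  bit 8: 0 → 1
  bit 9: 1 → 0
  bit 10: 0 → 1
  bit 11: 1 → 0
= 111101111010


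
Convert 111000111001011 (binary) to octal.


Group into 3-bit groups: 111000111001011
  111 = 7
  000 = 0
  111 = 7
  001 = 1
  011 = 3
= 0o70713


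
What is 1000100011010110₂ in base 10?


Positional values:
Bit 1: 1 × 2^1 = 2
Bit 2: 1 × 2^2 = 4
Bit 4: 1 × 2^4 = 16
Bit 6: 1 × 2^6 = 64
Bit 7: 1 × 2^7 = 128
Bit 11: 1 × 2^11 = 2048
Bit 15: 1 × 2^15 = 32768
Sum = 2 + 4 + 16 + 64 + 128 + 2048 + 32768
= 35030


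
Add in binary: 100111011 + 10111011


Align and add column by column (LSB to MSB, carry propagating):
  0100111011
+ 0010111011
  ----------
  col 0: 1 + 1 + 0 (carry in) = 2 → bit 0, carry out 1
  col 1: 1 + 1 + 1 (carry in) = 3 → bit 1, carry out 1
  col 2: 0 + 0 + 1 (carry in) = 1 → bit 1, carry out 0
  col 3: 1 + 1 + 0 (carry in) = 2 → bit 0, carry out 1
  col 4: 1 + 1 + 1 (carry in) = 3 → bit 1, carry out 1
  col 5: 1 + 1 + 1 (carry in) = 3 → bit 1, carry out 1
  col 6: 0 + 0 + 1 (carry in) = 1 → bit 1, carry out 0
  col 7: 0 + 1 + 0 (carry in) = 1 → bit 1, carry out 0
  col 8: 1 + 0 + 0 (carry in) = 1 → bit 1, carry out 0
  col 9: 0 + 0 + 0 (carry in) = 0 → bit 0, carry out 0
Reading bits MSB→LSB: 0111110110
Strip leading zeros: 111110110
= 111110110


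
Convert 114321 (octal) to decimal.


Positional values:
Position 0: 1 × 8^0 = 1
Position 1: 2 × 8^1 = 16
Position 2: 3 × 8^2 = 192
Position 3: 4 × 8^3 = 2048
Position 4: 1 × 8^4 = 4096
Position 5: 1 × 8^5 = 32768
Sum = 1 + 16 + 192 + 2048 + 4096 + 32768
= 39121


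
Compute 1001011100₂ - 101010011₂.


Align and subtract column by column (LSB to MSB, borrowing when needed):
  1001011100
- 0101010011
  ----------
  col 0: (0 - 0 borrow-in) - 1 → borrow from next column: (0+2) - 1 = 1, borrow out 1
  col 1: (0 - 1 borrow-in) - 1 → borrow from next column: (-1+2) - 1 = 0, borrow out 1
  col 2: (1 - 1 borrow-in) - 0 → 0 - 0 = 0, borrow out 0
  col 3: (1 - 0 borrow-in) - 0 → 1 - 0 = 1, borrow out 0
  col 4: (1 - 0 borrow-in) - 1 → 1 - 1 = 0, borrow out 0
  col 5: (0 - 0 borrow-in) - 0 → 0 - 0 = 0, borrow out 0
  col 6: (1 - 0 borrow-in) - 1 → 1 - 1 = 0, borrow out 0
  col 7: (0 - 0 borrow-in) - 0 → 0 - 0 = 0, borrow out 0
  col 8: (0 - 0 borrow-in) - 1 → borrow from next column: (0+2) - 1 = 1, borrow out 1
  col 9: (1 - 1 borrow-in) - 0 → 0 - 0 = 0, borrow out 0
Reading bits MSB→LSB: 0100001001
Strip leading zeros: 100001001
= 100001001


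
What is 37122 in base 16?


Divide by 16 repeatedly:
37122 ÷ 16 = 2320 remainder 2 (2)
2320 ÷ 16 = 145 remainder 0 (0)
145 ÷ 16 = 9 remainder 1 (1)
9 ÷ 16 = 0 remainder 9 (9)
Reading remainders bottom-up:
= 0x9102


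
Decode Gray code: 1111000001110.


Gray code: 1111000001110
MSB stays the same: 1
Each subsequent bit = prev_binary XOR current_gray:
  B[1] = 1 XOR 1 = 0
  B[2] = 0 XOR 1 = 1
  B[3] = 1 XOR 1 = 0
  B[4] = 0 XOR 0 = 0
  B[5] = 0 XOR 0 = 0
  B[6] = 0 XOR 0 = 0
  B[7] = 0 XOR 0 = 0
  B[8] = 0 XOR 0 = 0
  B[9] = 0 XOR 1 = 1
  B[10] = 1 XOR 1 = 0
  B[11] = 0 XOR 1 = 1
  B[12] = 1 XOR 0 = 1
= 1010000001011 (5131 decimal)


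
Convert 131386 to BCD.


Each digit → 4-bit binary:
  1 → 0001
  3 → 0011
  1 → 0001
  3 → 0011
  8 → 1000
  6 → 0110
= 0001 0011 0001 0011 1000 0110


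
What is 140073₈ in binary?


Each octal digit → 3 binary bits:
  1 = 001
  4 = 100
  0 = 000
  0 = 000
  7 = 111
  3 = 011
Concatenate: 001 100 000 000 111 011
= 001100000000111011


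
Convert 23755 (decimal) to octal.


Divide by 8 repeatedly:
23755 ÷ 8 = 2969 remainder 3
2969 ÷ 8 = 371 remainder 1
371 ÷ 8 = 46 remainder 3
46 ÷ 8 = 5 remainder 6
5 ÷ 8 = 0 remainder 5
Reading remainders bottom-up:
= 0o56313


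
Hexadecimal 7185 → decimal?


Positional values:
Position 0: 5 × 16^0 = 5 × 1 = 5
Position 1: 8 × 16^1 = 8 × 16 = 128
Position 2: 1 × 16^2 = 1 × 256 = 256
Position 3: 7 × 16^3 = 7 × 4096 = 28672
Sum = 5 + 128 + 256 + 28672
= 29061


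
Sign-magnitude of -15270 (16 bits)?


Sign bit: 1 (negative)
Magnitude: 15270 = 011101110100110
= 1011101110100110


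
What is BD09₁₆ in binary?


Each hex digit → 4 binary bits:
  B = 1011
  D = 1101
  0 = 0000
  9 = 1001
Concatenate: 1011 1101 0000 1001
= 1011110100001001


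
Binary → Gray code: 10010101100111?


Binary: 10010101100111
Gray code: G = B XOR (B >> 1)
B >> 1 = 01001010110011
10010101100111 XOR 01001010110011:
  1 XOR 0 = 1
  0 XOR 1 = 1
  0 XOR 0 = 0
  1 XOR 0 = 1
  0 XOR 1 = 1
  1 XOR 0 = 1
  0 XOR 1 = 1
  1 XOR 0 = 1
  1 XOR 1 = 0
  0 XOR 1 = 1
  0 XOR 0 = 0
  1 XOR 0 = 1
  1 XOR 1 = 0
  1 XOR 1 = 0
= 11011111010100


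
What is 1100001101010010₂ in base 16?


Group into 4-bit nibbles: 1100001101010010
  1100 = C
  0011 = 3
  0101 = 5
  0010 = 2
= 0xC352


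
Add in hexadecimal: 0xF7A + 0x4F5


Align and add column by column (LSB to MSB, each column mod 16 with carry):
  0F7A
+ 04F5
  ----
  col 0: A(10) + 5(5) + 0 (carry in) = 15 → F(15), carry out 0
  col 1: 7(7) + F(15) + 0 (carry in) = 22 → 6(6), carry out 1
  col 2: F(15) + 4(4) + 1 (carry in) = 20 → 4(4), carry out 1
  col 3: 0(0) + 0(0) + 1 (carry in) = 1 → 1(1), carry out 0
Reading digits MSB→LSB: 146F
Strip leading zeros: 146F
= 0x146F


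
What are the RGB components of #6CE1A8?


Hex: #6CE1A8
R = 6C₁₆ = 108
G = E1₁₆ = 225
B = A8₁₆ = 168
= RGB(108, 225, 168)


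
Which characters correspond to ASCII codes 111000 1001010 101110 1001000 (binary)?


Codes (binary): 111000 1001010 101110 1001000
Per-code ASCII lookup:
  111000 = 56  (range 48-57: digits, 56 - 48 = 8) → '8'
  1001010 = 74  (range 65-90: uppercase, 74 - 65 = 9) → 'J'
  101110 = 46  (special character) → '.'
  1001000 = 72  (range 65-90: uppercase, 72 - 65 = 7) → 'H'
= '8J.H'


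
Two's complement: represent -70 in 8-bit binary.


Original: 01000110
Step 1 - Invert all bits: 10111001
Step 2 - Add 1: 10111001 + 1
= 10111010 (represents -70)


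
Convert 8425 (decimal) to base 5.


Divide by 5 repeatedly:
8425 ÷ 5 = 1685 remainder 0
1685 ÷ 5 = 337 remainder 0
337 ÷ 5 = 67 remainder 2
67 ÷ 5 = 13 remainder 2
13 ÷ 5 = 2 remainder 3
2 ÷ 5 = 0 remainder 2
Reading remainders bottom-up:
= 232200


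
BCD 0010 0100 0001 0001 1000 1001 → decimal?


Each 4-bit group → digit:
  0010 → 2
  0100 → 4
  0001 → 1
  0001 → 1
  1000 → 8
  1001 → 9
= 241189


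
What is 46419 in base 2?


Divide by 2 repeatedly:
46419 ÷ 2 = 23209 remainder 1
23209 ÷ 2 = 11604 remainder 1
11604 ÷ 2 = 5802 remainder 0
5802 ÷ 2 = 2901 remainder 0
2901 ÷ 2 = 1450 remainder 1
1450 ÷ 2 = 725 remainder 0
725 ÷ 2 = 362 remainder 1
362 ÷ 2 = 181 remainder 0
181 ÷ 2 = 90 remainder 1
90 ÷ 2 = 45 remainder 0
45 ÷ 2 = 22 remainder 1
22 ÷ 2 = 11 remainder 0
11 ÷ 2 = 5 remainder 1
5 ÷ 2 = 2 remainder 1
2 ÷ 2 = 1 remainder 0
1 ÷ 2 = 0 remainder 1
Reading remainders bottom-up:
= 1011010101010011


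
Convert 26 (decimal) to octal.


Divide by 8 repeatedly:
26 ÷ 8 = 3 remainder 2
3 ÷ 8 = 0 remainder 3
Reading remainders bottom-up:
= 0o32


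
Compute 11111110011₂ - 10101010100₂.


Align and subtract column by column (LSB to MSB, borrowing when needed):
  11111110011
- 10101010100
  -----------
  col 0: (1 - 0 borrow-in) - 0 → 1 - 0 = 1, borrow out 0
  col 1: (1 - 0 borrow-in) - 0 → 1 - 0 = 1, borrow out 0
  col 2: (0 - 0 borrow-in) - 1 → borrow from next column: (0+2) - 1 = 1, borrow out 1
  col 3: (0 - 1 borrow-in) - 0 → borrow from next column: (-1+2) - 0 = 1, borrow out 1
  col 4: (1 - 1 borrow-in) - 1 → borrow from next column: (0+2) - 1 = 1, borrow out 1
  col 5: (1 - 1 borrow-in) - 0 → 0 - 0 = 0, borrow out 0
  col 6: (1 - 0 borrow-in) - 1 → 1 - 1 = 0, borrow out 0
  col 7: (1 - 0 borrow-in) - 0 → 1 - 0 = 1, borrow out 0
  col 8: (1 - 0 borrow-in) - 1 → 1 - 1 = 0, borrow out 0
  col 9: (1 - 0 borrow-in) - 0 → 1 - 0 = 1, borrow out 0
  col 10: (1 - 0 borrow-in) - 1 → 1 - 1 = 0, borrow out 0
Reading bits MSB→LSB: 01010011111
Strip leading zeros: 1010011111
= 1010011111


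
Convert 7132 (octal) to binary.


Each octal digit → 3 binary bits:
  7 = 111
  1 = 001
  3 = 011
  2 = 010
Concatenate: 111 001 011 010
= 111001011010


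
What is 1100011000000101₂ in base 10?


Positional values:
Bit 0: 1 × 2^0 = 1
Bit 2: 1 × 2^2 = 4
Bit 9: 1 × 2^9 = 512
Bit 10: 1 × 2^10 = 1024
Bit 14: 1 × 2^14 = 16384
Bit 15: 1 × 2^15 = 32768
Sum = 1 + 4 + 512 + 1024 + 16384 + 32768
= 50693


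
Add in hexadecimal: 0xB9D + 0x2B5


Align and add column by column (LSB to MSB, each column mod 16 with carry):
  0B9D
+ 02B5
  ----
  col 0: D(13) + 5(5) + 0 (carry in) = 18 → 2(2), carry out 1
  col 1: 9(9) + B(11) + 1 (carry in) = 21 → 5(5), carry out 1
  col 2: B(11) + 2(2) + 1 (carry in) = 14 → E(14), carry out 0
  col 3: 0(0) + 0(0) + 0 (carry in) = 0 → 0(0), carry out 0
Reading digits MSB→LSB: 0E52
Strip leading zeros: E52
= 0xE52


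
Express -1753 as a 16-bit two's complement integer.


Original: 0000011011011001
Step 1 - Invert all bits: 1111100100100110
Step 2 - Add 1: 1111100100100110 + 1
= 1111100100100111 (represents -1753)


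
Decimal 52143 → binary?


Divide by 2 repeatedly:
52143 ÷ 2 = 26071 remainder 1
26071 ÷ 2 = 13035 remainder 1
13035 ÷ 2 = 6517 remainder 1
6517 ÷ 2 = 3258 remainder 1
3258 ÷ 2 = 1629 remainder 0
1629 ÷ 2 = 814 remainder 1
814 ÷ 2 = 407 remainder 0
407 ÷ 2 = 203 remainder 1
203 ÷ 2 = 101 remainder 1
101 ÷ 2 = 50 remainder 1
50 ÷ 2 = 25 remainder 0
25 ÷ 2 = 12 remainder 1
12 ÷ 2 = 6 remainder 0
6 ÷ 2 = 3 remainder 0
3 ÷ 2 = 1 remainder 1
1 ÷ 2 = 0 remainder 1
Reading remainders bottom-up:
= 1100101110101111


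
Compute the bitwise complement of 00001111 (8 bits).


Original: 00001111
Invert all bits:
  bit 0: 0 → 1
  bit 1: 0 → 1
  bit 2: 0 → 1
  bit 3: 0 → 1
  bit 4: 1 → 0
  bit 5: 1 → 0
  bit 6: 1 → 0
  bit 7: 1 → 0
= 11110000


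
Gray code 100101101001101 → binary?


Gray code: 100101101001101
MSB stays the same: 1
Each subsequent bit = prev_binary XOR current_gray:
  B[1] = 1 XOR 0 = 1
  B[2] = 1 XOR 0 = 1
  B[3] = 1 XOR 1 = 0
  B[4] = 0 XOR 0 = 0
  B[5] = 0 XOR 1 = 1
  B[6] = 1 XOR 1 = 0
  B[7] = 0 XOR 0 = 0
  B[8] = 0 XOR 1 = 1
  B[9] = 1 XOR 0 = 1
  B[10] = 1 XOR 0 = 1
  B[11] = 1 XOR 1 = 0
  B[12] = 0 XOR 1 = 1
  B[13] = 1 XOR 0 = 1
  B[14] = 1 XOR 1 = 0
= 111001001110110 (29302 decimal)


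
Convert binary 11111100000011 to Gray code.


Binary: 11111100000011
Gray code: G = B XOR (B >> 1)
B >> 1 = 01111110000001
11111100000011 XOR 01111110000001:
  1 XOR 0 = 1
  1 XOR 1 = 0
  1 XOR 1 = 0
  1 XOR 1 = 0
  1 XOR 1 = 0
  1 XOR 1 = 0
  0 XOR 1 = 1
  0 XOR 0 = 0
  0 XOR 0 = 0
  0 XOR 0 = 0
  0 XOR 0 = 0
  0 XOR 0 = 0
  1 XOR 0 = 1
  1 XOR 1 = 0
= 10000010000010


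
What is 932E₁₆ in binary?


Each hex digit → 4 binary bits:
  9 = 1001
  3 = 0011
  2 = 0010
  E = 1110
Concatenate: 1001 0011 0010 1110
= 1001001100101110


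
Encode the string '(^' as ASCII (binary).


String: '(^'  (2 characters)
Per-character ASCII lookup:
  '(': special character: '(' = 40 → 101000
  '^': special character: '^' = 94 → 1011110
= 101000 1011110


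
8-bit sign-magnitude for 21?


Sign bit: 0 (positive)
Magnitude: 21 = 0010101
= 00010101


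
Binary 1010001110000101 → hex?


Group into 4-bit nibbles: 1010001110000101
  1010 = A
  0011 = 3
  1000 = 8
  0101 = 5
= 0xA385


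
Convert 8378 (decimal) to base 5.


Divide by 5 repeatedly:
8378 ÷ 5 = 1675 remainder 3
1675 ÷ 5 = 335 remainder 0
335 ÷ 5 = 67 remainder 0
67 ÷ 5 = 13 remainder 2
13 ÷ 5 = 2 remainder 3
2 ÷ 5 = 0 remainder 2
Reading remainders bottom-up:
= 232003


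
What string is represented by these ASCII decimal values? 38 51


Codes (decimal): 38 51
Per-code ASCII lookup:
  38  (special character) → '&'
  51  (range 48-57: digits, 51 - 48 = 3) → '3'
= '&3'


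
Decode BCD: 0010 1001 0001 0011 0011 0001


Each 4-bit group → digit:
  0010 → 2
  1001 → 9
  0001 → 1
  0011 → 3
  0011 → 3
  0001 → 1
= 291331


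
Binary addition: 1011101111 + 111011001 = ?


Align and add column by column (LSB to MSB, carry propagating):
  01011101111
+ 00111011001
  -----------
  col 0: 1 + 1 + 0 (carry in) = 2 → bit 0, carry out 1
  col 1: 1 + 0 + 1 (carry in) = 2 → bit 0, carry out 1
  col 2: 1 + 0 + 1 (carry in) = 2 → bit 0, carry out 1
  col 3: 1 + 1 + 1 (carry in) = 3 → bit 1, carry out 1
  col 4: 0 + 1 + 1 (carry in) = 2 → bit 0, carry out 1
  col 5: 1 + 0 + 1 (carry in) = 2 → bit 0, carry out 1
  col 6: 1 + 1 + 1 (carry in) = 3 → bit 1, carry out 1
  col 7: 1 + 1 + 1 (carry in) = 3 → bit 1, carry out 1
  col 8: 0 + 1 + 1 (carry in) = 2 → bit 0, carry out 1
  col 9: 1 + 0 + 1 (carry in) = 2 → bit 0, carry out 1
  col 10: 0 + 0 + 1 (carry in) = 1 → bit 1, carry out 0
Reading bits MSB→LSB: 10011001000
Strip leading zeros: 10011001000
= 10011001000


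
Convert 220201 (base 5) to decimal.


Positional values (base 5):
  1 × 5^0 = 1 × 1 = 1
  0 × 5^1 = 0 × 5 = 0
  2 × 5^2 = 2 × 25 = 50
  0 × 5^3 = 0 × 125 = 0
  2 × 5^4 = 2 × 625 = 1250
  2 × 5^5 = 2 × 3125 = 6250
Sum = 1 + 0 + 50 + 0 + 1250 + 6250
= 7551


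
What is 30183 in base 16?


Divide by 16 repeatedly:
30183 ÷ 16 = 1886 remainder 7 (7)
1886 ÷ 16 = 117 remainder 14 (E)
117 ÷ 16 = 7 remainder 5 (5)
7 ÷ 16 = 0 remainder 7 (7)
Reading remainders bottom-up:
= 0x75E7


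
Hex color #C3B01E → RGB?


Hex: #C3B01E
R = C3₁₆ = 195
G = B0₁₆ = 176
B = 1E₁₆ = 30
= RGB(195, 176, 30)


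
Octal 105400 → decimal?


Positional values:
Position 0: 0 × 8^0 = 0
Position 1: 0 × 8^1 = 0
Position 2: 4 × 8^2 = 256
Position 3: 5 × 8^3 = 2560
Position 4: 0 × 8^4 = 0
Position 5: 1 × 8^5 = 32768
Sum = 0 + 0 + 256 + 2560 + 0 + 32768
= 35584


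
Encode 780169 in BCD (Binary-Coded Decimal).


Each digit → 4-bit binary:
  7 → 0111
  8 → 1000
  0 → 0000
  1 → 0001
  6 → 0110
  9 → 1001
= 0111 1000 0000 0001 0110 1001


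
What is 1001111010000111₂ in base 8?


Group into 3-bit groups: 001001111010000111
  001 = 1
  001 = 1
  111 = 7
  010 = 2
  000 = 0
  111 = 7
= 0o117207


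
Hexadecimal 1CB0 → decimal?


Positional values:
Position 0: 0 × 16^0 = 0 × 1 = 0
Position 1: B × 16^1 = 11 × 16 = 176
Position 2: C × 16^2 = 12 × 256 = 3072
Position 3: 1 × 16^3 = 1 × 4096 = 4096
Sum = 0 + 176 + 3072 + 4096
= 7344


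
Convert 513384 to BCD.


Each digit → 4-bit binary:
  5 → 0101
  1 → 0001
  3 → 0011
  3 → 0011
  8 → 1000
  4 → 0100
= 0101 0001 0011 0011 1000 0100


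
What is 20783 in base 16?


Divide by 16 repeatedly:
20783 ÷ 16 = 1298 remainder 15 (F)
1298 ÷ 16 = 81 remainder 2 (2)
81 ÷ 16 = 5 remainder 1 (1)
5 ÷ 16 = 0 remainder 5 (5)
Reading remainders bottom-up:
= 0x512F


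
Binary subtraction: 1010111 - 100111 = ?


Align and subtract column by column (LSB to MSB, borrowing when needed):
  1010111
- 0100111
  -------
  col 0: (1 - 0 borrow-in) - 1 → 1 - 1 = 0, borrow out 0
  col 1: (1 - 0 borrow-in) - 1 → 1 - 1 = 0, borrow out 0
  col 2: (1 - 0 borrow-in) - 1 → 1 - 1 = 0, borrow out 0
  col 3: (0 - 0 borrow-in) - 0 → 0 - 0 = 0, borrow out 0
  col 4: (1 - 0 borrow-in) - 0 → 1 - 0 = 1, borrow out 0
  col 5: (0 - 0 borrow-in) - 1 → borrow from next column: (0+2) - 1 = 1, borrow out 1
  col 6: (1 - 1 borrow-in) - 0 → 0 - 0 = 0, borrow out 0
Reading bits MSB→LSB: 0110000
Strip leading zeros: 110000
= 110000


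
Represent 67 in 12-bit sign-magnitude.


Sign bit: 0 (positive)
Magnitude: 67 = 00001000011
= 000001000011


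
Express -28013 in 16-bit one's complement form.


Original: 0110110101101101
Invert all bits:
  bit 0: 0 → 1
  bit 1: 1 → 0
  bit 2: 1 → 0
  bit 3: 0 → 1
  bit 4: 1 → 0
  bit 5: 1 → 0
  bit 6: 0 → 1
  bit 7: 1 → 0
  bit 8: 0 → 1
  bit 9: 1 → 0
  bit 10: 1 → 0
  bit 11: 0 → 1
  bit 12: 1 → 0
  bit 13: 1 → 0
  bit 14: 0 → 1
  bit 15: 1 → 0
= 1001001010010010


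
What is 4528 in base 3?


Divide by 3 repeatedly:
4528 ÷ 3 = 1509 remainder 1
1509 ÷ 3 = 503 remainder 0
503 ÷ 3 = 167 remainder 2
167 ÷ 3 = 55 remainder 2
55 ÷ 3 = 18 remainder 1
18 ÷ 3 = 6 remainder 0
6 ÷ 3 = 2 remainder 0
2 ÷ 3 = 0 remainder 2
Reading remainders bottom-up:
= 20012201


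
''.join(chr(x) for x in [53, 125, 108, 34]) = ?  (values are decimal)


Codes (decimal): 53 125 108 34
Per-code ASCII lookup:
  53  (range 48-57: digits, 53 - 48 = 5) → '5'
  125  (special character) → '}'
  108  (range 97-122: lowercase, 108 - 97 = 11) → 'l'
  34  (special character) → '"'
= '5}l"'


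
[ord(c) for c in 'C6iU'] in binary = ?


String: 'C6iU'  (4 characters)
Per-character ASCII lookup:
  'C': uppercase starts at 65: 'C' = 65 + 2 = 67 → 1000011
  '6': digits start at 48: '6' = 48 + 6 = 54 → 110110
  'i': lowercase starts at 97: 'i' = 97 + 8 = 105 → 1101001
  'U': uppercase starts at 65: 'U' = 65 + 20 = 85 → 1010101
= 1000011 110110 1101001 1010101


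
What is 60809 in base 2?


Divide by 2 repeatedly:
60809 ÷ 2 = 30404 remainder 1
30404 ÷ 2 = 15202 remainder 0
15202 ÷ 2 = 7601 remainder 0
7601 ÷ 2 = 3800 remainder 1
3800 ÷ 2 = 1900 remainder 0
1900 ÷ 2 = 950 remainder 0
950 ÷ 2 = 475 remainder 0
475 ÷ 2 = 237 remainder 1
237 ÷ 2 = 118 remainder 1
118 ÷ 2 = 59 remainder 0
59 ÷ 2 = 29 remainder 1
29 ÷ 2 = 14 remainder 1
14 ÷ 2 = 7 remainder 0
7 ÷ 2 = 3 remainder 1
3 ÷ 2 = 1 remainder 1
1 ÷ 2 = 0 remainder 1
Reading remainders bottom-up:
= 1110110110001001


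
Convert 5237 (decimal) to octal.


Divide by 8 repeatedly:
5237 ÷ 8 = 654 remainder 5
654 ÷ 8 = 81 remainder 6
81 ÷ 8 = 10 remainder 1
10 ÷ 8 = 1 remainder 2
1 ÷ 8 = 0 remainder 1
Reading remainders bottom-up:
= 0o12165


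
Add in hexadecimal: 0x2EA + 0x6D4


Align and add column by column (LSB to MSB, each column mod 16 with carry):
  02EA
+ 06D4
  ----
  col 0: A(10) + 4(4) + 0 (carry in) = 14 → E(14), carry out 0
  col 1: E(14) + D(13) + 0 (carry in) = 27 → B(11), carry out 1
  col 2: 2(2) + 6(6) + 1 (carry in) = 9 → 9(9), carry out 0
  col 3: 0(0) + 0(0) + 0 (carry in) = 0 → 0(0), carry out 0
Reading digits MSB→LSB: 09BE
Strip leading zeros: 9BE
= 0x9BE


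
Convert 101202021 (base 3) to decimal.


Positional values (base 3):
  1 × 3^0 = 1 × 1 = 1
  2 × 3^1 = 2 × 3 = 6
  0 × 3^2 = 0 × 9 = 0
  2 × 3^3 = 2 × 27 = 54
  0 × 3^4 = 0 × 81 = 0
  2 × 3^5 = 2 × 243 = 486
  1 × 3^6 = 1 × 729 = 729
  0 × 3^7 = 0 × 2187 = 0
  1 × 3^8 = 1 × 6561 = 6561
Sum = 1 + 6 + 0 + 54 + 0 + 486 + 729 + 0 + 6561
= 7837


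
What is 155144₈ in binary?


Each octal digit → 3 binary bits:
  1 = 001
  5 = 101
  5 = 101
  1 = 001
  4 = 100
  4 = 100
Concatenate: 001 101 101 001 100 100
= 001101101001100100


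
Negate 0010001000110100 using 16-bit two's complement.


Original: 0010001000110100
Step 1 - Invert all bits: 1101110111001011
Step 2 - Add 1: 1101110111001011 + 1
= 1101110111001100 (represents -8756)


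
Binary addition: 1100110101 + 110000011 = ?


Align and add column by column (LSB to MSB, carry propagating):
  01100110101
+ 00110000011
  -----------
  col 0: 1 + 1 + 0 (carry in) = 2 → bit 0, carry out 1
  col 1: 0 + 1 + 1 (carry in) = 2 → bit 0, carry out 1
  col 2: 1 + 0 + 1 (carry in) = 2 → bit 0, carry out 1
  col 3: 0 + 0 + 1 (carry in) = 1 → bit 1, carry out 0
  col 4: 1 + 0 + 0 (carry in) = 1 → bit 1, carry out 0
  col 5: 1 + 0 + 0 (carry in) = 1 → bit 1, carry out 0
  col 6: 0 + 0 + 0 (carry in) = 0 → bit 0, carry out 0
  col 7: 0 + 1 + 0 (carry in) = 1 → bit 1, carry out 0
  col 8: 1 + 1 + 0 (carry in) = 2 → bit 0, carry out 1
  col 9: 1 + 0 + 1 (carry in) = 2 → bit 0, carry out 1
  col 10: 0 + 0 + 1 (carry in) = 1 → bit 1, carry out 0
Reading bits MSB→LSB: 10010111000
Strip leading zeros: 10010111000
= 10010111000


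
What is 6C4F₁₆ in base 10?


Positional values:
Position 0: F × 16^0 = 15 × 1 = 15
Position 1: 4 × 16^1 = 4 × 16 = 64
Position 2: C × 16^2 = 12 × 256 = 3072
Position 3: 6 × 16^3 = 6 × 4096 = 24576
Sum = 15 + 64 + 3072 + 24576
= 27727


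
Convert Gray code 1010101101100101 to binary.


Gray code: 1010101101100101
MSB stays the same: 1
Each subsequent bit = prev_binary XOR current_gray:
  B[1] = 1 XOR 0 = 1
  B[2] = 1 XOR 1 = 0
  B[3] = 0 XOR 0 = 0
  B[4] = 0 XOR 1 = 1
  B[5] = 1 XOR 0 = 1
  B[6] = 1 XOR 1 = 0
  B[7] = 0 XOR 1 = 1
  B[8] = 1 XOR 0 = 1
  B[9] = 1 XOR 1 = 0
  B[10] = 0 XOR 1 = 1
  B[11] = 1 XOR 0 = 1
  B[12] = 1 XOR 0 = 1
  B[13] = 1 XOR 1 = 0
  B[14] = 0 XOR 0 = 0
  B[15] = 0 XOR 1 = 1
= 1100110110111001 (52665 decimal)


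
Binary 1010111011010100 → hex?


Group into 4-bit nibbles: 1010111011010100
  1010 = A
  1110 = E
  1101 = D
  0100 = 4
= 0xAED4


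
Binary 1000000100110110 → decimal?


Positional values:
Bit 1: 1 × 2^1 = 2
Bit 2: 1 × 2^2 = 4
Bit 4: 1 × 2^4 = 16
Bit 5: 1 × 2^5 = 32
Bit 8: 1 × 2^8 = 256
Bit 15: 1 × 2^15 = 32768
Sum = 2 + 4 + 16 + 32 + 256 + 32768
= 33078


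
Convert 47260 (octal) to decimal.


Positional values:
Position 0: 0 × 8^0 = 0
Position 1: 6 × 8^1 = 48
Position 2: 2 × 8^2 = 128
Position 3: 7 × 8^3 = 3584
Position 4: 4 × 8^4 = 16384
Sum = 0 + 48 + 128 + 3584 + 16384
= 20144


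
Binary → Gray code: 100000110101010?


Binary: 100000110101010
Gray code: G = B XOR (B >> 1)
B >> 1 = 010000011010101
100000110101010 XOR 010000011010101:
  1 XOR 0 = 1
  0 XOR 1 = 1
  0 XOR 0 = 0
  0 XOR 0 = 0
  0 XOR 0 = 0
  0 XOR 0 = 0
  1 XOR 0 = 1
  1 XOR 1 = 0
  0 XOR 1 = 1
  1 XOR 0 = 1
  0 XOR 1 = 1
  1 XOR 0 = 1
  0 XOR 1 = 1
  1 XOR 0 = 1
  0 XOR 1 = 1
= 110000101111111


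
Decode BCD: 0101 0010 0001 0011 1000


Each 4-bit group → digit:
  0101 → 5
  0010 → 2
  0001 → 1
  0011 → 3
  1000 → 8
= 52138


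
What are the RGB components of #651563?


Hex: #651563
R = 65₁₆ = 101
G = 15₁₆ = 21
B = 63₁₆ = 99
= RGB(101, 21, 99)


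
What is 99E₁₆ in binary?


Each hex digit → 4 binary bits:
  9 = 1001
  9 = 1001
  E = 1110
Concatenate: 1001 1001 1110
= 100110011110


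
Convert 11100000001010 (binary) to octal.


Group into 3-bit groups: 011100000001010
  011 = 3
  100 = 4
  000 = 0
  001 = 1
  010 = 2
= 0o34012


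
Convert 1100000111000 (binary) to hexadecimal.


Group into 4-bit nibbles: 0001100000111000
  0001 = 1
  1000 = 8
  0011 = 3
  1000 = 8
= 0x1838


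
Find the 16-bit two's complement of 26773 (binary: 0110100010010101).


Original: 0110100010010101
Step 1 - Invert all bits: 1001011101101010
Step 2 - Add 1: 1001011101101010 + 1
= 1001011101101011 (represents -26773)


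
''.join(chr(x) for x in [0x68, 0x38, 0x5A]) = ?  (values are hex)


Codes (hex): 0x68 0x38 0x5A
Per-code ASCII lookup:
  0x68 = 104  (range 97-122: lowercase, 104 - 97 = 7) → 'h'
  0x38 = 56  (range 48-57: digits, 56 - 48 = 8) → '8'
  0x5A = 90  (range 65-90: uppercase, 90 - 65 = 25) → 'Z'
= 'h8Z'


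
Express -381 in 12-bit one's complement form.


Original: 000101111101
Invert all bits:
  bit 0: 0 → 1
  bit 1: 0 → 1
  bit 2: 0 → 1
  bit 3: 1 → 0
  bit 4: 0 → 1
  bit 5: 1 → 0
  bit 6: 1 → 0
  bit 7: 1 → 0
  bit 8: 1 → 0
  bit 9: 1 → 0
  bit 10: 0 → 1
  bit 11: 1 → 0
= 111010000010


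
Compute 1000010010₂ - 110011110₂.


Align and subtract column by column (LSB to MSB, borrowing when needed):
  1000010010
- 0110011110
  ----------
  col 0: (0 - 0 borrow-in) - 0 → 0 - 0 = 0, borrow out 0
  col 1: (1 - 0 borrow-in) - 1 → 1 - 1 = 0, borrow out 0
  col 2: (0 - 0 borrow-in) - 1 → borrow from next column: (0+2) - 1 = 1, borrow out 1
  col 3: (0 - 1 borrow-in) - 1 → borrow from next column: (-1+2) - 1 = 0, borrow out 1
  col 4: (1 - 1 borrow-in) - 1 → borrow from next column: (0+2) - 1 = 1, borrow out 1
  col 5: (0 - 1 borrow-in) - 0 → borrow from next column: (-1+2) - 0 = 1, borrow out 1
  col 6: (0 - 1 borrow-in) - 0 → borrow from next column: (-1+2) - 0 = 1, borrow out 1
  col 7: (0 - 1 borrow-in) - 1 → borrow from next column: (-1+2) - 1 = 0, borrow out 1
  col 8: (0 - 1 borrow-in) - 1 → borrow from next column: (-1+2) - 1 = 0, borrow out 1
  col 9: (1 - 1 borrow-in) - 0 → 0 - 0 = 0, borrow out 0
Reading bits MSB→LSB: 0001110100
Strip leading zeros: 1110100
= 1110100


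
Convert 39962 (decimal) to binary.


Divide by 2 repeatedly:
39962 ÷ 2 = 19981 remainder 0
19981 ÷ 2 = 9990 remainder 1
9990 ÷ 2 = 4995 remainder 0
4995 ÷ 2 = 2497 remainder 1
2497 ÷ 2 = 1248 remainder 1
1248 ÷ 2 = 624 remainder 0
624 ÷ 2 = 312 remainder 0
312 ÷ 2 = 156 remainder 0
156 ÷ 2 = 78 remainder 0
78 ÷ 2 = 39 remainder 0
39 ÷ 2 = 19 remainder 1
19 ÷ 2 = 9 remainder 1
9 ÷ 2 = 4 remainder 1
4 ÷ 2 = 2 remainder 0
2 ÷ 2 = 1 remainder 0
1 ÷ 2 = 0 remainder 1
Reading remainders bottom-up:
= 1001110000011010


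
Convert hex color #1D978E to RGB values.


Hex: #1D978E
R = 1D₁₆ = 29
G = 97₁₆ = 151
B = 8E₁₆ = 142
= RGB(29, 151, 142)


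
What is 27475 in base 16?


Divide by 16 repeatedly:
27475 ÷ 16 = 1717 remainder 3 (3)
1717 ÷ 16 = 107 remainder 5 (5)
107 ÷ 16 = 6 remainder 11 (B)
6 ÷ 16 = 0 remainder 6 (6)
Reading remainders bottom-up:
= 0x6B53


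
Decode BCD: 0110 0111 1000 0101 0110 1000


Each 4-bit group → digit:
  0110 → 6
  0111 → 7
  1000 → 8
  0101 → 5
  0110 → 6
  1000 → 8
= 678568
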